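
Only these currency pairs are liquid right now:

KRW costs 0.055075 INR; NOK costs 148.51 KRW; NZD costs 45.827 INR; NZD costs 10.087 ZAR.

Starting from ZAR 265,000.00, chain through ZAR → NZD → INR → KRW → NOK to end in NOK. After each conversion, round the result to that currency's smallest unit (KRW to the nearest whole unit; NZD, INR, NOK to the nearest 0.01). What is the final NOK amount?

ZAR 265,000.00 ÷ 10.087 = NZD 26,271.44
NZD 26,271.44 × 45.827 = INR 1,203,941.28
INR 1,203,941.28 ÷ 0.055075 = KRW 21,860,032
KRW 21,860,032 ÷ 148.51 = NOK 147,195.69

NOK 147,195.69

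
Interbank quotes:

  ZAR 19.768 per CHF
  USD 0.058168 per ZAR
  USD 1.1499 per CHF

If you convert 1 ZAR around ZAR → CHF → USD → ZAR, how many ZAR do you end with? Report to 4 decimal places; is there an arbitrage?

1.0000 (no arbitrage)

Around ZAR → CHF → USD → ZAR: 1 ÷ 19.768 × 1.1499 ÷ 0.058168 = 1.000030
Product ≈ 1 (deviation 0.003%, within rounding noise).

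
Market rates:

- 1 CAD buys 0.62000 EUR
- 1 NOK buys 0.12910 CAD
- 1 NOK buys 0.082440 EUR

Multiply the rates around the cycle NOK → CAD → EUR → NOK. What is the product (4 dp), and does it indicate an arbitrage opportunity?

0.9709 (arbitrage exists)

Around NOK → CAD → EUR → NOK: 1 × 0.12910 × 0.62000 ÷ 0.082440 = 0.970912
Product < 1; profitable direction is NOK → EUR → CAD → NOK.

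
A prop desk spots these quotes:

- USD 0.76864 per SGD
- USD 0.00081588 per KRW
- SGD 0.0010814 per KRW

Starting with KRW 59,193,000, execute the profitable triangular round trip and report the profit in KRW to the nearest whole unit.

Profit: KRW 1,112,012

Profitable loop is KRW → SGD → USD → KRW:
KRW 59,193,000 × 0.0010814 = SGD 64,011.31
SGD 64,011.31 × 0.76864 = USD 49,201.65
USD 49,201.65 ÷ 0.00081588 = KRW 60,305,012
Profit = KRW 60,305,012 − KRW 59,193,000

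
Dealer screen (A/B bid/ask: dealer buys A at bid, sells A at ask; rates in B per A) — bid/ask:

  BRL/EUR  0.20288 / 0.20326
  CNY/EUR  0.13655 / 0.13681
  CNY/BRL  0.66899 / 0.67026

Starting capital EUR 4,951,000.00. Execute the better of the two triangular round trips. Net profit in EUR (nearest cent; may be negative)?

Best loop EUR → BRL → CNY → EUR:
EUR 4,951,000.00 ÷ 0.20326 (buy BRL at ask) = BRL 24,357,965.17
BRL 24,357,965.17 ÷ 0.67026 (buy CNY at ask) = CNY 36,341,069.39
CNY 36,341,069.39 × 0.13655 (sell CNY at bid) = EUR 4,962,373.02

Net profit: EUR 11,373.02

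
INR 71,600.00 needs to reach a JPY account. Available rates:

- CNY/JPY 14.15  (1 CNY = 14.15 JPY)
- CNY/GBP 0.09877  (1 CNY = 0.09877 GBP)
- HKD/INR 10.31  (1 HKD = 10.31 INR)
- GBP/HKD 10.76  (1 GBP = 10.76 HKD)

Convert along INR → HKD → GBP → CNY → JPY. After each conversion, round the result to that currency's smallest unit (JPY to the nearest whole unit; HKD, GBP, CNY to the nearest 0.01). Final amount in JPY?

INR 71,600.00 ÷ 10.31 = HKD 6,944.71
HKD 6,944.71 ÷ 10.76 = GBP 645.42
GBP 645.42 ÷ 0.09877 = CNY 6,534.58
CNY 6,534.58 × 14.15 = JPY 92,464

JPY 92,464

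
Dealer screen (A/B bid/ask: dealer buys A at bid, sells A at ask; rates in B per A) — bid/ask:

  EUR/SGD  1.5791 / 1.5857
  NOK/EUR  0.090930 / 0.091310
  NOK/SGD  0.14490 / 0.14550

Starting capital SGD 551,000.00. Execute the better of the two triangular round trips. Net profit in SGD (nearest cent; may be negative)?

Net profit: SGD 417.59

Best loop SGD → EUR → NOK → SGD:
SGD 551,000.00 ÷ 1.5857 (buy EUR at ask) = EUR 347,480.61
EUR 347,480.61 ÷ 0.091310 (buy NOK at ask) = NOK 3,805,504.41
NOK 3,805,504.41 × 0.14490 (sell NOK at bid) = SGD 551,417.59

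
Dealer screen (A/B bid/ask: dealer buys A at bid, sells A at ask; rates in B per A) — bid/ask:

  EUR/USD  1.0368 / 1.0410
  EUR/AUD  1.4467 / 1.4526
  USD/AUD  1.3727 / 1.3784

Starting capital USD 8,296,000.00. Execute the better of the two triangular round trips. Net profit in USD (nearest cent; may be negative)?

Best loop USD → EUR → AUD → USD:
USD 8,296,000.00 ÷ 1.0410 (buy EUR at ask) = EUR 7,969,260.33
EUR 7,969,260.33 × 1.4467 (sell EUR at bid) = AUD 11,529,128.91
AUD 11,529,128.91 ÷ 1.3784 (buy USD at ask) = USD 8,364,138.79

Net profit: USD 68,138.79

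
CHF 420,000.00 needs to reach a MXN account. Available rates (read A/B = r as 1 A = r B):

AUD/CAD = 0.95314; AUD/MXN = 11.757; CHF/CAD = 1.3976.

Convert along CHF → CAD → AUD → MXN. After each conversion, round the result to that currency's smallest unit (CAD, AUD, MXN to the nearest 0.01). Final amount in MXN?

MXN 7,240,557.50

CHF 420,000.00 × 1.3976 = CAD 586,992.00
CAD 586,992.00 ÷ 0.95314 = AUD 615,850.77
AUD 615,850.77 × 11.757 = MXN 7,240,557.50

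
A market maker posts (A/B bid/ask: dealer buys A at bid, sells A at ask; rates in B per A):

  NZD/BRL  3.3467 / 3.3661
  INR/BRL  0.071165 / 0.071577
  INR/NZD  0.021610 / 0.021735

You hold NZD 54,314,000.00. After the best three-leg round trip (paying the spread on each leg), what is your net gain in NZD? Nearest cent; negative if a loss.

Best loop NZD → BRL → INR → NZD:
NZD 54,314,000.00 × 3.3467 (sell NZD at bid) = BRL 181,772,663.80
BRL 181,772,663.80 ÷ 0.071577 (buy INR at ask) = INR 2,539,540,128.81
INR 2,539,540,128.81 × 0.021610 (sell INR at bid) = NZD 54,879,462.18

Net profit: NZD 565,462.18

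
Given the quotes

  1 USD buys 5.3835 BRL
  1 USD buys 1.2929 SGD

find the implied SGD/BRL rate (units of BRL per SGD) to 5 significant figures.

1 SGD ÷ 1.2929 = 0.773455 USD
0.773455 USD × 5.3835 = 4.1639 BRL

SGD/BRL = 4.1639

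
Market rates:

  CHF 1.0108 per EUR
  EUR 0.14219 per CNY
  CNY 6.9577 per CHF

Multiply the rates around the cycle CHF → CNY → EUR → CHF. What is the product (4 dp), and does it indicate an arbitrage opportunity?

Around CHF → CNY → EUR → CHF: 1 × 6.9577 × 0.14219 × 1.0108 = 1.000000
Product ≈ 1 (deviation 0.000%, within rounding noise).

1.0000 (no arbitrage)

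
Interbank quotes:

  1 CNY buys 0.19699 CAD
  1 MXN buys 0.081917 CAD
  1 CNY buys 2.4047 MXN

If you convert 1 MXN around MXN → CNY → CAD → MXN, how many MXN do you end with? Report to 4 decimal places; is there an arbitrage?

1.0000 (no arbitrage)

Around MXN → CNY → CAD → MXN: 1 ÷ 2.4047 × 0.19699 ÷ 0.081917 = 1.000021
Product ≈ 1 (deviation 0.002%, within rounding noise).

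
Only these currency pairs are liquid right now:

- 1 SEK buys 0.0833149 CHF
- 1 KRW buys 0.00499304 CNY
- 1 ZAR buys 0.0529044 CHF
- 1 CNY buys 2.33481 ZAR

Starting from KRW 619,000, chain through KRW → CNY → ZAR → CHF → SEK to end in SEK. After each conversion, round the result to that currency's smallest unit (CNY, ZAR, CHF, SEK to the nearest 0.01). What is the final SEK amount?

KRW 619,000 × 0.00499304 = CNY 3,090.69
CNY 3,090.69 × 2.33481 = ZAR 7,216.17
ZAR 7,216.17 × 0.0529044 = CHF 381.77
CHF 381.77 ÷ 0.0833149 = SEK 4,582.25

SEK 4,582.25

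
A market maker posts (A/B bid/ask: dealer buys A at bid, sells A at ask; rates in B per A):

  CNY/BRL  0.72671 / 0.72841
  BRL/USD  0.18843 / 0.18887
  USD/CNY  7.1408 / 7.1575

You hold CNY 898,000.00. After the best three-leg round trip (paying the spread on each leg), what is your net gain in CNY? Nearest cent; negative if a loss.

Best loop CNY → USD → BRL → CNY:
CNY 898,000.00 ÷ 7.1575 (buy USD at ask) = USD 125,462.80
USD 125,462.80 ÷ 0.18887 (buy BRL at ask) = BRL 664,281.26
BRL 664,281.26 ÷ 0.72841 (buy CNY at ask) = CNY 911,960.65

Net profit: CNY 13,960.65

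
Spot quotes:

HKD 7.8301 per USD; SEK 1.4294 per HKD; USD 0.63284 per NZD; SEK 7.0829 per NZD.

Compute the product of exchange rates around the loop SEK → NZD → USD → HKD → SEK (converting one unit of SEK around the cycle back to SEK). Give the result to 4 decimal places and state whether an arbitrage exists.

1.0000 (no arbitrage)

Around SEK → NZD → USD → HKD → SEK: 1 ÷ 7.0829 × 0.63284 × 7.8301 × 1.4294 = 1.000009
Product ≈ 1 (deviation 0.001%, within rounding noise).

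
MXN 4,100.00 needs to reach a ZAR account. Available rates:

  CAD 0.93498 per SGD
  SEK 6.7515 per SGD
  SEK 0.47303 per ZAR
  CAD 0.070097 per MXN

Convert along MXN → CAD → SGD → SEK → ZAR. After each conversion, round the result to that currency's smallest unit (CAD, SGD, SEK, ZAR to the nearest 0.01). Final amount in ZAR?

MXN 4,100.00 × 0.070097 = CAD 287.40
CAD 287.40 ÷ 0.93498 = SGD 307.39
SGD 307.39 × 6.7515 = SEK 2,075.34
SEK 2,075.34 ÷ 0.47303 = ZAR 4,387.33

ZAR 4,387.33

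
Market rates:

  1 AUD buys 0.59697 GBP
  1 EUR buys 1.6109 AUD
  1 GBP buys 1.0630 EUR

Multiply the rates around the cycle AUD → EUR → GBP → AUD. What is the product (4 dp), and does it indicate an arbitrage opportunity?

Around AUD → EUR → GBP → AUD: 1 ÷ 1.6109 ÷ 1.0630 ÷ 0.59697 = 0.978241
Product < 1; profitable direction is AUD → GBP → EUR → AUD.

0.9782 (arbitrage exists)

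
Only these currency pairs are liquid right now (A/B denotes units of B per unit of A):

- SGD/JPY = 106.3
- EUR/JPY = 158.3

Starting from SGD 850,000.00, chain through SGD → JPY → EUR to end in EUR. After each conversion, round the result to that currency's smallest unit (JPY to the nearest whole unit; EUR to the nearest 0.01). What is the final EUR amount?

EUR 570,783.32

SGD 850,000.00 × 106.3 = JPY 90,355,000
JPY 90,355,000 ÷ 158.3 = EUR 570,783.32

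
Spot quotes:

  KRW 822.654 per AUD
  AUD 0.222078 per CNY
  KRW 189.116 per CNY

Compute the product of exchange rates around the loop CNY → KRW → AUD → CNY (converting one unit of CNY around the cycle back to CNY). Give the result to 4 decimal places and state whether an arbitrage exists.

Around CNY → KRW → AUD → CNY: 1 × 189.116 ÷ 822.654 ÷ 0.222078 = 1.035155
Product > 1; profitable direction is CNY → KRW → AUD → CNY.

1.0352 (arbitrage exists)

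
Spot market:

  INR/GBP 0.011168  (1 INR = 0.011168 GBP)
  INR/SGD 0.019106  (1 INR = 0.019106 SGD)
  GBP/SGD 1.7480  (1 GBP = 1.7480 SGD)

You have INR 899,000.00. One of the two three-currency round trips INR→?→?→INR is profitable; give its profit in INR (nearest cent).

Profit: INR 19,558.36

Profitable loop is INR → GBP → SGD → INR:
INR 899,000.00 × 0.011168 = GBP 10,040.03
GBP 10,040.03 × 1.7480 = SGD 17,549.98
SGD 17,549.98 ÷ 0.019106 = INR 918,558.36
Profit = INR 918,558.36 − INR 899,000.00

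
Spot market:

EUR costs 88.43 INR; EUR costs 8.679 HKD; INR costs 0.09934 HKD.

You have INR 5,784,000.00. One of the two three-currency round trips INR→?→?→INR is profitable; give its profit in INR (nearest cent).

Profitable loop is INR → HKD → EUR → INR:
INR 5,784,000.00 × 0.09934 = HKD 574,582.56
HKD 574,582.56 ÷ 8.679 = EUR 66,203.77
EUR 66,203.77 × 88.43 = INR 5,854,399.79
Profit = INR 5,854,399.79 − INR 5,784,000.00

Profit: INR 70,399.79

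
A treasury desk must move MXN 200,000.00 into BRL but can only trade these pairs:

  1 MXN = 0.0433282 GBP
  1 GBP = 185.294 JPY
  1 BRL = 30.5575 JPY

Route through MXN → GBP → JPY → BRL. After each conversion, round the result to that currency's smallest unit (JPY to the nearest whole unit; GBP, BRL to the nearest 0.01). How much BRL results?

MXN 200,000.00 × 0.0433282 = GBP 8,665.64
GBP 8,665.64 × 185.294 = JPY 1,605,691
JPY 1,605,691 ÷ 30.5575 = BRL 52,546.54

BRL 52,546.54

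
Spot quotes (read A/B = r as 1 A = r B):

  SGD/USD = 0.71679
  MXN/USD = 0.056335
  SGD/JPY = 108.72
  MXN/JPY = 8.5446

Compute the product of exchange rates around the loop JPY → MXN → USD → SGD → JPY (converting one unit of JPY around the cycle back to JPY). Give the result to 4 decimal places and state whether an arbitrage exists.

1.0000 (no arbitrage)

Around JPY → MXN → USD → SGD → JPY: 1 ÷ 8.5446 × 0.056335 ÷ 0.71679 × 108.72 = 1.000009
Product ≈ 1 (deviation 0.001%, within rounding noise).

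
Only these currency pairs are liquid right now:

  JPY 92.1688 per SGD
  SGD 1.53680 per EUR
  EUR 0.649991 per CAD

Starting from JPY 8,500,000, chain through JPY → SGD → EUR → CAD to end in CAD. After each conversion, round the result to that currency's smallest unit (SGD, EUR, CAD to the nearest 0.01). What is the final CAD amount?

CAD 92,323.08

JPY 8,500,000 ÷ 92.1688 = SGD 92,222.10
SGD 92,222.10 ÷ 1.53680 = EUR 60,009.17
EUR 60,009.17 ÷ 0.649991 = CAD 92,323.08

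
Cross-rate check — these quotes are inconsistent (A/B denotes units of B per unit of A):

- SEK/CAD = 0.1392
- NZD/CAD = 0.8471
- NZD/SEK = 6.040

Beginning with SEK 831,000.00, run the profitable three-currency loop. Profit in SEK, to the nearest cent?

Profitable loop is SEK → NZD → CAD → SEK:
SEK 831,000.00 ÷ 6.040 = NZD 137,582.78
NZD 137,582.78 × 0.8471 = CAD 116,546.37
CAD 116,546.37 ÷ 0.1392 = SEK 837,258.44
Profit = SEK 837,258.44 − SEK 831,000.00

Profit: SEK 6,258.44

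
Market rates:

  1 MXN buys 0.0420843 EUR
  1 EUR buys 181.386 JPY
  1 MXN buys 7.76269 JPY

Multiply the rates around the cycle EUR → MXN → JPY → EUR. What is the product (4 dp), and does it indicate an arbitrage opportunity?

1.0169 (arbitrage exists)

Around EUR → MXN → JPY → EUR: 1 ÷ 0.0420843 × 7.76269 ÷ 181.386 = 1.016924
Product > 1; profitable direction is EUR → MXN → JPY → EUR.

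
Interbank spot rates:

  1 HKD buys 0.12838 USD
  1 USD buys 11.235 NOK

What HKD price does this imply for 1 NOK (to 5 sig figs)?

NOK/HKD = 0.69331

1 NOK ÷ 11.235 = 0.0890076 USD
0.0890076 USD ÷ 0.12838 = 0.693313 HKD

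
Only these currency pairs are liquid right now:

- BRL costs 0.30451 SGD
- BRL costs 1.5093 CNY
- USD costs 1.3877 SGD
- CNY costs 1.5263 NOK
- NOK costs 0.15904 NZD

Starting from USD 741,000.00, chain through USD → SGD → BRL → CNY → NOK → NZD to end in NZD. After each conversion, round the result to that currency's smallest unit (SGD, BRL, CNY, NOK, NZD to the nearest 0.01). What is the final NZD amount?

USD 741,000.00 × 1.3877 = SGD 1,028,285.70
SGD 1,028,285.70 ÷ 0.30451 = BRL 3,376,853.63
BRL 3,376,853.63 × 1.5093 = CNY 5,096,685.18
CNY 5,096,685.18 × 1.5263 = NOK 7,779,070.59
NOK 7,779,070.59 × 0.15904 = NZD 1,237,183.39

NZD 1,237,183.39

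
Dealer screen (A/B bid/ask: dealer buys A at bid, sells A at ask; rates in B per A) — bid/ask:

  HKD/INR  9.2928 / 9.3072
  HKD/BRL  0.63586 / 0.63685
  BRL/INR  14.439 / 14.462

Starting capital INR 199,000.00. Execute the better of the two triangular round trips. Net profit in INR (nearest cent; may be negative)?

Net profit: INR 1,786.34

Best loop INR → BRL → HKD → INR:
INR 199,000.00 ÷ 14.462 (buy BRL at ask) = BRL 13,760.20
BRL 13,760.20 ÷ 0.63685 (buy HKD at ask) = HKD 21,606.66
HKD 21,606.66 × 9.2928 (sell HKD at bid) = INR 200,786.34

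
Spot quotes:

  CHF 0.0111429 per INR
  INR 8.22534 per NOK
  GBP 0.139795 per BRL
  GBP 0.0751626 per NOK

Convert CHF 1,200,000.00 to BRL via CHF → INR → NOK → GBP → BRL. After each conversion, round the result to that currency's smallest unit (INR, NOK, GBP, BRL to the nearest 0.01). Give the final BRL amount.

CHF 1,200,000.00 ÷ 0.0111429 = INR 107,691,893.49
INR 107,691,893.49 ÷ 8.22534 = NOK 13,092,698.11
NOK 13,092,698.11 × 0.0751626 = GBP 984,081.23
GBP 984,081.23 ÷ 0.139795 = BRL 7,039,459.42

BRL 7,039,459.42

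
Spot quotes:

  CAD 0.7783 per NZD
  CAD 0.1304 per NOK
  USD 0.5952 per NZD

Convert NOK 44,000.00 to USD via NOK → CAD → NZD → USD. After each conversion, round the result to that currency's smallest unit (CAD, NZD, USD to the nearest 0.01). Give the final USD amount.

USD 4,387.79

NOK 44,000.00 × 0.1304 = CAD 5,737.60
CAD 5,737.60 ÷ 0.7783 = NZD 7,371.96
NZD 7,371.96 × 0.5952 = USD 4,387.79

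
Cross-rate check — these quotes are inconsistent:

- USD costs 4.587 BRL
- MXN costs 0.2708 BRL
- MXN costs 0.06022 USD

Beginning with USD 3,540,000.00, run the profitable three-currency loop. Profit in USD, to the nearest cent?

Profitable loop is USD → BRL → MXN → USD:
USD 3,540,000.00 × 4.587 = BRL 16,237,980.00
BRL 16,237,980.00 ÷ 0.2708 = MXN 59,962,998.52
MXN 59,962,998.52 × 0.06022 = USD 3,610,971.77
Profit = USD 3,610,971.77 − USD 3,540,000.00

Profit: USD 70,971.77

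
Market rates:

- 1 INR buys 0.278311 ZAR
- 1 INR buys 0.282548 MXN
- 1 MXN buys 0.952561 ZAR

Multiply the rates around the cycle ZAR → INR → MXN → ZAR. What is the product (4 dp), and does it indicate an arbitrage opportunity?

Around ZAR → INR → MXN → ZAR: 1 ÷ 0.278311 × 0.282548 × 0.952561 = 0.967063
Product < 1; profitable direction is ZAR → MXN → INR → ZAR.

0.9671 (arbitrage exists)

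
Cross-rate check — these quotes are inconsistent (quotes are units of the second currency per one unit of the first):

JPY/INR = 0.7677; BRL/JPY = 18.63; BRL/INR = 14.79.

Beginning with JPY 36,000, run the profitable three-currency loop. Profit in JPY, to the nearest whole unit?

Profit: JPY 1,228

Profitable loop is JPY → BRL → INR → JPY:
JPY 36,000 ÷ 18.63 = BRL 1,932.37
BRL 1,932.37 × 14.79 = INR 28,579.71
INR 28,579.71 ÷ 0.7677 = JPY 37,228
Profit = JPY 37,228 − JPY 36,000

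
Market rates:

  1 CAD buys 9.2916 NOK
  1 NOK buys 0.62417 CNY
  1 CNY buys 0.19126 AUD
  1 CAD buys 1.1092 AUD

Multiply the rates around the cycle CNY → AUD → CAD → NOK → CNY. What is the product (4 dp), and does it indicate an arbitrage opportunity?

Around CNY → AUD → CAD → NOK → CNY: 1 × 0.19126 ÷ 1.1092 × 9.2916 × 0.62417 = 1.000018
Product ≈ 1 (deviation 0.002%, within rounding noise).

1.0000 (no arbitrage)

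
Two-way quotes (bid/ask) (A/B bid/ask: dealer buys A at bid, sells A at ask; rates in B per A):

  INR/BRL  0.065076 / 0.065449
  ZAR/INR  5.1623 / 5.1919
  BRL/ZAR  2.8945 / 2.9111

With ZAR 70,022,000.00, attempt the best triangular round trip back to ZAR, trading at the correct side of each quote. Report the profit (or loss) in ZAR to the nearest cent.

Best loop ZAR → BRL → INR → ZAR:
ZAR 70,022,000.00 ÷ 2.9111 (buy BRL at ask) = BRL 24,053,450.59
BRL 24,053,450.59 ÷ 0.065449 (buy INR at ask) = INR 367,514,409.47
INR 367,514,409.47 ÷ 5.1919 (buy ZAR at ask) = ZAR 70,786,110.96

Net profit: ZAR 764,110.96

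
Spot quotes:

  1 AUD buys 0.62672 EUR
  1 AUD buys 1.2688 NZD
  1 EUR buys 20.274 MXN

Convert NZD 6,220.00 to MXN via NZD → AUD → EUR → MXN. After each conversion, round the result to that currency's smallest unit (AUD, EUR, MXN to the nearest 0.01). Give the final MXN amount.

NZD 6,220.00 ÷ 1.2688 = AUD 4,902.27
AUD 4,902.27 × 0.62672 = EUR 3,072.35
EUR 3,072.35 × 20.274 = MXN 62,288.82

MXN 62,288.82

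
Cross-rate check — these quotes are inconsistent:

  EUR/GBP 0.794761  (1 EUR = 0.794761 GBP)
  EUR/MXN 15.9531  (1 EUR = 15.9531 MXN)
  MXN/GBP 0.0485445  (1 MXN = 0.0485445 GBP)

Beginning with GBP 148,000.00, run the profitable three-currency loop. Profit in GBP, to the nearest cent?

Profit: GBP 3,884.39

Profitable loop is GBP → MXN → EUR → GBP:
GBP 148,000.00 ÷ 0.0485445 = MXN 3,048,749.09
MXN 3,048,749.09 ÷ 15.9531 = EUR 191,107.00
EUR 191,107.00 × 0.794761 = GBP 151,884.39
Profit = GBP 151,884.39 − GBP 148,000.00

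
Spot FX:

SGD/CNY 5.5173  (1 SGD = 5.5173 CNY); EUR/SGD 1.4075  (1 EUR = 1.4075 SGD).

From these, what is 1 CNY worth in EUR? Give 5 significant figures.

1 CNY ÷ 5.5173 = 0.181248 SGD
0.181248 SGD ÷ 1.4075 = 0.128773 EUR

CNY/EUR = 0.12877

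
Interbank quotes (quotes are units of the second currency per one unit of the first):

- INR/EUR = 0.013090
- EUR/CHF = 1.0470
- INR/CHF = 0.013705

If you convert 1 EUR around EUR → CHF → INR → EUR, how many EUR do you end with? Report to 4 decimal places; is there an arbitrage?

1.0000 (no arbitrage)

Around EUR → CHF → INR → EUR: 1 × 1.0470 ÷ 0.013705 × 0.013090 = 1.000017
Product ≈ 1 (deviation 0.002%, within rounding noise).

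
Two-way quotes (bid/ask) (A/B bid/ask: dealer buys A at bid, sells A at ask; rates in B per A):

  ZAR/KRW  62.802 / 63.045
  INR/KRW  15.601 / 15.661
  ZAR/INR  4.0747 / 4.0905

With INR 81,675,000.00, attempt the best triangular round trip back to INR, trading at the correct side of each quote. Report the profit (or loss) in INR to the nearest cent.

Best loop INR → KRW → ZAR → INR:
INR 81,675,000.00 × 15.601 (sell INR at bid) = KRW 1,274,211,675
KRW 1,274,211,675 ÷ 63.045 (buy ZAR at ask) = ZAR 20,211,145.61
ZAR 20,211,145.61 × 4.0747 (sell ZAR at bid) = INR 82,354,355.02

Net profit: INR 679,355.02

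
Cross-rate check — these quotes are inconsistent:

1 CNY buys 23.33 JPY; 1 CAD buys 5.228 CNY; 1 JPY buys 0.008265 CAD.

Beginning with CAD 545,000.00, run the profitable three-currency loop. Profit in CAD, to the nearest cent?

Profitable loop is CAD → CNY → JPY → CAD:
CAD 545,000.00 × 5.228 = CNY 2,849,260.00
CNY 2,849,260.00 × 23.33 = JPY 66,473,236
JPY 66,473,236 × 0.008265 = CAD 549,401.29
Profit = CAD 549,401.29 − CAD 545,000.00

Profit: CAD 4,401.29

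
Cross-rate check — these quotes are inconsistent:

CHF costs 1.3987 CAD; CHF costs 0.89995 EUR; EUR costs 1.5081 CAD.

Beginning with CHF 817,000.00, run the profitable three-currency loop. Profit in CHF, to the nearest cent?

Profitable loop is CHF → CAD → EUR → CHF:
CHF 817,000.00 × 1.3987 = CAD 1,142,737.90
CAD 1,142,737.90 ÷ 1.5081 = EUR 757,733.51
EUR 757,733.51 ÷ 0.89995 = CHF 841,972.89
Profit = CHF 841,972.89 − CHF 817,000.00

Profit: CHF 24,972.89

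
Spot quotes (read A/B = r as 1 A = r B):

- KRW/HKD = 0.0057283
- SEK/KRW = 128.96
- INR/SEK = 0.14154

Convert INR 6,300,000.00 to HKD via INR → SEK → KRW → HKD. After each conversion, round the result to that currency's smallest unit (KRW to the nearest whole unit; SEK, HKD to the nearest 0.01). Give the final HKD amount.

HKD 658,719.50

INR 6,300,000.00 × 0.14154 = SEK 891,702.00
SEK 891,702.00 × 128.96 = KRW 114,993,890
KRW 114,993,890 × 0.0057283 = HKD 658,719.50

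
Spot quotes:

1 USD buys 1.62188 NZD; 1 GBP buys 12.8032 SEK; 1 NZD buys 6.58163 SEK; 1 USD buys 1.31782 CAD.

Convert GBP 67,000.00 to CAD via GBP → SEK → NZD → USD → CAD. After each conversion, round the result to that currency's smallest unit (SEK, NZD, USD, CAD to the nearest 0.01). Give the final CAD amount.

GBP 67,000.00 × 12.8032 = SEK 857,814.40
SEK 857,814.40 ÷ 6.58163 = NZD 130,334.64
NZD 130,334.64 ÷ 1.62188 = USD 80,360.22
USD 80,360.22 × 1.31782 = CAD 105,900.31

CAD 105,900.31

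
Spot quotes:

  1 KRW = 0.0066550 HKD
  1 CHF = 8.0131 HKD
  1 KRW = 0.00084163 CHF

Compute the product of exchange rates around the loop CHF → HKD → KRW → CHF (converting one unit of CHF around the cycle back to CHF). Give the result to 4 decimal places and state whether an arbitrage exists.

Around CHF → HKD → KRW → CHF: 1 × 8.0131 ÷ 0.0066550 × 0.00084163 = 1.013383
Product > 1; profitable direction is CHF → HKD → KRW → CHF.

1.0134 (arbitrage exists)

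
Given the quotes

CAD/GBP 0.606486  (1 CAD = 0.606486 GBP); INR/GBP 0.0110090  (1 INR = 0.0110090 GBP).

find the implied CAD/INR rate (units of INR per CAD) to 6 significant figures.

CAD/INR = 55.0900

1 CAD × 0.606486 = 0.606486 GBP
0.606486 GBP ÷ 0.0110090 = 55.09 INR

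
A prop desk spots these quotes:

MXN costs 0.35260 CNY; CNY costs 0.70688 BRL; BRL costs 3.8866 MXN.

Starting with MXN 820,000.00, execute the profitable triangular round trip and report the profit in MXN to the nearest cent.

Profitable loop is MXN → BRL → CNY → MXN:
MXN 820,000.00 ÷ 3.8866 = BRL 210,981.32
BRL 210,981.32 ÷ 0.70688 = CNY 298,468.37
CNY 298,468.37 ÷ 0.35260 = MXN 846,478.64
Profit = MXN 846,478.64 − MXN 820,000.00

Profit: MXN 26,478.64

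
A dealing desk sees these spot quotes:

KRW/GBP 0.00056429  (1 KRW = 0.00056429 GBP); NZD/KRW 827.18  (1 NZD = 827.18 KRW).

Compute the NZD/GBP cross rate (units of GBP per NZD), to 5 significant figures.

1 NZD × 827.18 = 827.18 KRW
827.18 KRW × 0.00056429 = 0.466769 GBP

NZD/GBP = 0.46677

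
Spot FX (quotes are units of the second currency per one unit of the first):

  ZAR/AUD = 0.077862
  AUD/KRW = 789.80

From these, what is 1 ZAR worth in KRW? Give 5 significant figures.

1 ZAR × 0.077862 = 0.077862 AUD
0.077862 AUD × 789.80 = 61.4954 KRW

ZAR/KRW = 61.495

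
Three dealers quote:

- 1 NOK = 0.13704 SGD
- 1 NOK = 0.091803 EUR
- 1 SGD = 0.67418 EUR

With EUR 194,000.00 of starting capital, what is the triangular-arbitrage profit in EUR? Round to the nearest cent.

Profitable loop is EUR → NOK → SGD → EUR:
EUR 194,000.00 ÷ 0.091803 = NOK 2,113,220.70
NOK 2,113,220.70 × 0.13704 = SGD 289,595.76
SGD 289,595.76 × 0.67418 = EUR 195,239.67
Profit = EUR 195,239.67 − EUR 194,000.00

Profit: EUR 1,239.67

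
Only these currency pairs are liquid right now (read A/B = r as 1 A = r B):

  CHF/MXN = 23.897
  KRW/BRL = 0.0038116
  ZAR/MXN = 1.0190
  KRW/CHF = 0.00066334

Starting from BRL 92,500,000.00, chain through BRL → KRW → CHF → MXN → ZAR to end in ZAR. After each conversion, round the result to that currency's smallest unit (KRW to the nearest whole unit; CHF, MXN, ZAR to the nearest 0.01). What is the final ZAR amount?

ZAR 377,519,857.52

BRL 92,500,000.00 ÷ 0.0038116 = KRW 24,268,023,927
KRW 24,268,023,927 × 0.00066334 = CHF 16,097,950.99
CHF 16,097,950.99 × 23.897 = MXN 384,692,734.81
MXN 384,692,734.81 ÷ 1.0190 = ZAR 377,519,857.52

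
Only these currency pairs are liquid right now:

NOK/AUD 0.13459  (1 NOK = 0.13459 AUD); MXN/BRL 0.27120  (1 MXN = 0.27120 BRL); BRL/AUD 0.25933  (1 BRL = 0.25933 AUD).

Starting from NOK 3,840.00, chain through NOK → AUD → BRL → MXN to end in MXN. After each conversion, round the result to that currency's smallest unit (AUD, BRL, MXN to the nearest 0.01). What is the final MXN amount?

NOK 3,840.00 × 0.13459 = AUD 516.83
AUD 516.83 ÷ 0.25933 = BRL 1,992.94
BRL 1,992.94 ÷ 0.27120 = MXN 7,348.60

MXN 7,348.60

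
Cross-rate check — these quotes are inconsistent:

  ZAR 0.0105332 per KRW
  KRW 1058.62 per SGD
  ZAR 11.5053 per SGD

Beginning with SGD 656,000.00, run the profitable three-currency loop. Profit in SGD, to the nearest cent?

Profitable loop is SGD → ZAR → KRW → SGD:
SGD 656,000.00 × 11.5053 = ZAR 7,547,476.80
ZAR 7,547,476.80 ÷ 0.0105332 = KRW 716,541,678
KRW 716,541,678 ÷ 1058.62 = SGD 676,863.92
Profit = SGD 676,863.92 − SGD 656,000.00

Profit: SGD 20,863.92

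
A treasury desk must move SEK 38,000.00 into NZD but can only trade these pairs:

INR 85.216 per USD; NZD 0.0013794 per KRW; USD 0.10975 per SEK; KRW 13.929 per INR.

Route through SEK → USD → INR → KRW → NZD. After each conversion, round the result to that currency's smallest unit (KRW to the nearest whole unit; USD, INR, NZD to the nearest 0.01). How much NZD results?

NZD 6,828.41

SEK 38,000.00 × 0.10975 = USD 4,170.50
USD 4,170.50 × 85.216 = INR 355,393.33
INR 355,393.33 × 13.929 = KRW 4,950,274
KRW 4,950,274 × 0.0013794 = NZD 6,828.41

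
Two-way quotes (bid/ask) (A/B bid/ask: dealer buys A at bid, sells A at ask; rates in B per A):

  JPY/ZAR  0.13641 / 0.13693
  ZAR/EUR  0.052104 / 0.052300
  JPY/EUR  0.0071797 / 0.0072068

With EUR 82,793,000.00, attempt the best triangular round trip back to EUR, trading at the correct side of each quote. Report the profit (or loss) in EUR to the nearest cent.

Net profit: EUR 211,114.41

Best loop EUR → ZAR → JPY → EUR:
EUR 82,793,000.00 ÷ 0.052300 (buy ZAR at ask) = ZAR 1,583,040,152.96
ZAR 1,583,040,152.96 ÷ 0.13693 (buy JPY at ask) = JPY 11,560,944,665
JPY 11,560,944,665 × 0.0071797 (sell JPY at bid) = EUR 83,004,114.41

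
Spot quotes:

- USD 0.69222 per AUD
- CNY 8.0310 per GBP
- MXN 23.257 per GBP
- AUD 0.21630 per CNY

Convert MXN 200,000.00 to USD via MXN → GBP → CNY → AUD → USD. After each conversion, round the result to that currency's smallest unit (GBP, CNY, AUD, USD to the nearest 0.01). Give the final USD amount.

MXN 200,000.00 ÷ 23.257 = GBP 8,599.56
GBP 8,599.56 × 8.0310 = CNY 69,063.07
CNY 69,063.07 × 0.21630 = AUD 14,938.34
AUD 14,938.34 × 0.69222 = USD 10,340.62

USD 10,340.62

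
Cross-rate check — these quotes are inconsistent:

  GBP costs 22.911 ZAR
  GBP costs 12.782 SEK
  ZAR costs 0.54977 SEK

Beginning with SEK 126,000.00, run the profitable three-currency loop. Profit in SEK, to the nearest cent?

Profit: SEK 1,862.82

Profitable loop is SEK → ZAR → GBP → SEK:
SEK 126,000.00 ÷ 0.54977 = ZAR 229,186.75
ZAR 229,186.75 ÷ 22.911 = GBP 10,003.35
GBP 10,003.35 × 12.782 = SEK 127,862.82
Profit = SEK 127,862.82 − SEK 126,000.00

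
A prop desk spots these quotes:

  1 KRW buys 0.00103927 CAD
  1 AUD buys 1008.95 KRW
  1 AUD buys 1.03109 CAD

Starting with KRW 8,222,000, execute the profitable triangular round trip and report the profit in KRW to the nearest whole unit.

Profit: KRW 139,399

Profitable loop is KRW → CAD → AUD → KRW:
KRW 8,222,000 × 0.00103927 = CAD 8,544.88
CAD 8,544.88 ÷ 1.03109 = AUD 8,287.23
AUD 8,287.23 × 1008.95 = KRW 8,361,399
Profit = KRW 8,361,399 − KRW 8,222,000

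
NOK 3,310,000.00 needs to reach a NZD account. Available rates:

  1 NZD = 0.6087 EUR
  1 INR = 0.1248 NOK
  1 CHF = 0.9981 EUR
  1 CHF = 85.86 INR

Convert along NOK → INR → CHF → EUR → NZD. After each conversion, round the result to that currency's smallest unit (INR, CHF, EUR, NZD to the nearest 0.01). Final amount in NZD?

NZD 506,516.12

NOK 3,310,000.00 ÷ 0.1248 = INR 26,522,435.90
INR 26,522,435.90 ÷ 85.86 = CHF 308,903.28
CHF 308,903.28 × 0.9981 = EUR 308,316.36
EUR 308,316.36 ÷ 0.6087 = NZD 506,516.12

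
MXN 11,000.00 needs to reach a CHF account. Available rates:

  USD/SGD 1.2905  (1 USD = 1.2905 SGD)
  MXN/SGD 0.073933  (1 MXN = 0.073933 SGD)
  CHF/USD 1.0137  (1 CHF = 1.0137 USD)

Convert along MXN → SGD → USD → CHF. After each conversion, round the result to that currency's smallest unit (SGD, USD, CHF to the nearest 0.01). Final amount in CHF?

CHF 621.67

MXN 11,000.00 × 0.073933 = SGD 813.26
SGD 813.26 ÷ 1.2905 = USD 630.19
USD 630.19 ÷ 1.0137 = CHF 621.67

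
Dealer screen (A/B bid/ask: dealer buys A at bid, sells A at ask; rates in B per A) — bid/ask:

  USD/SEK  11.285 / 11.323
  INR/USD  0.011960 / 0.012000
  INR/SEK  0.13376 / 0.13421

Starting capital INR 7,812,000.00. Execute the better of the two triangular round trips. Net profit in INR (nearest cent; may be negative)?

Best loop INR → USD → SEK → INR:
INR 7,812,000.00 × 0.011960 (sell INR at bid) = USD 93,431.52
USD 93,431.52 × 11.285 (sell USD at bid) = SEK 1,054,374.70
SEK 1,054,374.70 ÷ 0.13421 (buy INR at ask) = INR 7,856,156.05

Net profit: INR 44,156.05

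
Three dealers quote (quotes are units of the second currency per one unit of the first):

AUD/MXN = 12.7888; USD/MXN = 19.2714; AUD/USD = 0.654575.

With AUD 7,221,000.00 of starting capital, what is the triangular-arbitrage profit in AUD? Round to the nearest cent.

Profit: AUD 99,731.19

Profitable loop is AUD → MXN → USD → AUD:
AUD 7,221,000.00 × 12.7888 = MXN 92,347,924.80
MXN 92,347,924.80 ÷ 19.2714 = USD 4,791,967.62
USD 4,791,967.62 ÷ 0.654575 = AUD 7,320,731.19
Profit = AUD 7,320,731.19 − AUD 7,221,000.00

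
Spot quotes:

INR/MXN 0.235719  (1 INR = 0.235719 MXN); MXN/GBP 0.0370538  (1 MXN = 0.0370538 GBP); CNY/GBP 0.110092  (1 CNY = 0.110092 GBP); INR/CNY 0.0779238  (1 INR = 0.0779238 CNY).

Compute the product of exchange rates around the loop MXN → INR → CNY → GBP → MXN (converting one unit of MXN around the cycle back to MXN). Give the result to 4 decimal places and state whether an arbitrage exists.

Around MXN → INR → CNY → GBP → MXN: 1 ÷ 0.235719 × 0.0779238 × 0.110092 ÷ 0.0370538 = 0.982197
Product < 1; profitable direction is MXN → GBP → CNY → INR → MXN.

0.9822 (arbitrage exists)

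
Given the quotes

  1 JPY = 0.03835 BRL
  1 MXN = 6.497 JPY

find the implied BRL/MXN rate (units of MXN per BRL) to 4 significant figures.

1 BRL ÷ 0.03835 = 26.0756 JPY
26.0756 JPY ÷ 6.497 = 4.01349 MXN

BRL/MXN = 4.013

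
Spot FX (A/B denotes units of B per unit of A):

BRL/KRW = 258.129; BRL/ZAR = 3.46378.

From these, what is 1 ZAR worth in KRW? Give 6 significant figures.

1 ZAR ÷ 3.46378 = 0.288702 BRL
0.288702 BRL × 258.129 = 74.5223 KRW

ZAR/KRW = 74.5223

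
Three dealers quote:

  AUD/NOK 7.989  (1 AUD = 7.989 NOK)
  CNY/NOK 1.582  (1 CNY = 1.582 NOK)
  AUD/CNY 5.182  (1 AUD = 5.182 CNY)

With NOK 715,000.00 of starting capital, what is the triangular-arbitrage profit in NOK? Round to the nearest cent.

Profit: NOK 18,698.29

Profitable loop is NOK → AUD → CNY → NOK:
NOK 715,000.00 ÷ 7.989 = AUD 89,498.06
AUD 89,498.06 × 5.182 = CNY 463,778.95
CNY 463,778.95 × 1.582 = NOK 733,698.29
Profit = NOK 733,698.29 − NOK 715,000.00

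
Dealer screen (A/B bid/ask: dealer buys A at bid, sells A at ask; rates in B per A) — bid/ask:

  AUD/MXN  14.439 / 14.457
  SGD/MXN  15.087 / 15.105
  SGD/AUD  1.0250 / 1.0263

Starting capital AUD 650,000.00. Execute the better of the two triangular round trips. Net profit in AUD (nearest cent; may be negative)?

Best loop AUD → SGD → MXN → AUD:
AUD 650,000.00 ÷ 1.0263 (buy SGD at ask) = SGD 633,343.08
SGD 633,343.08 × 15.087 (sell SGD at bid) = MXN 9,555,247.00
MXN 9,555,247.00 ÷ 14.457 (buy AUD at ask) = AUD 660,942.59

Net profit: AUD 10,942.59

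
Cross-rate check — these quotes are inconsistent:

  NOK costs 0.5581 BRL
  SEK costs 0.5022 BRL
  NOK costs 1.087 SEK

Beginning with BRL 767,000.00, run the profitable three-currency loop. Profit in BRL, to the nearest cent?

Profit: BRL 17,153.59

Profitable loop is BRL → SEK → NOK → BRL:
BRL 767,000.00 ÷ 0.5022 = SEK 1,527,279.97
SEK 1,527,279.97 ÷ 1.087 = NOK 1,405,041.37
NOK 1,405,041.37 × 0.5581 = BRL 784,153.59
Profit = BRL 784,153.59 − BRL 767,000.00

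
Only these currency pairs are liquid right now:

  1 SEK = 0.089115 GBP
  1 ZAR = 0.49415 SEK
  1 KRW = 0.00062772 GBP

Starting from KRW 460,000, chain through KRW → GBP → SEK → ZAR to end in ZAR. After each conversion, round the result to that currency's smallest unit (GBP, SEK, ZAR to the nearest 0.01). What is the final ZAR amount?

ZAR 6,557.12

KRW 460,000 × 0.00062772 = GBP 288.75
GBP 288.75 ÷ 0.089115 = SEK 3,240.20
SEK 3,240.20 ÷ 0.49415 = ZAR 6,557.12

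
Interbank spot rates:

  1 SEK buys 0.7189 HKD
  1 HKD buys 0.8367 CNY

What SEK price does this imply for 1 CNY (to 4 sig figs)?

1 CNY ÷ 0.8367 = 1.19517 HKD
1.19517 HKD ÷ 0.7189 = 1.6625 SEK

CNY/SEK = 1.663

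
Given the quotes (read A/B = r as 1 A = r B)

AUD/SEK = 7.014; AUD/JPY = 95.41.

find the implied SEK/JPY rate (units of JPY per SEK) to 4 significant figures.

1 SEK ÷ 7.014 = 0.142572 AUD
0.142572 AUD × 95.41 = 13.6028 JPY

SEK/JPY = 13.60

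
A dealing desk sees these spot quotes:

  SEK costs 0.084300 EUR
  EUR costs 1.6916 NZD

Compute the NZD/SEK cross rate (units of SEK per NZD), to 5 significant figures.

1 NZD ÷ 1.6916 = 0.591156 EUR
0.591156 EUR ÷ 0.084300 = 7.01253 SEK

NZD/SEK = 7.0125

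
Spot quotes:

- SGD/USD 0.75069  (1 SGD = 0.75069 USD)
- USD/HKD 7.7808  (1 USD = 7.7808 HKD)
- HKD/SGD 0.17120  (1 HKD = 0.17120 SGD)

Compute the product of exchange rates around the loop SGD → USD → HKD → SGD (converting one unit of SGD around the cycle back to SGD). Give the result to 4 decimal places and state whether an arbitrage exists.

1.0000 (no arbitrage)

Around SGD → USD → HKD → SGD: 1 × 0.75069 × 7.7808 × 0.17120 = 0.999974
Product ≈ 1 (deviation 0.003%, within rounding noise).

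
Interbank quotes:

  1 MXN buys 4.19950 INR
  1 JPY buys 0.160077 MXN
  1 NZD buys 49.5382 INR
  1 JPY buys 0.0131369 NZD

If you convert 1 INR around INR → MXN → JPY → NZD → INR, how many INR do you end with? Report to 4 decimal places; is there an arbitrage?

0.9681 (arbitrage exists)

Around INR → MXN → JPY → NZD → INR: 1 ÷ 4.19950 ÷ 0.160077 × 0.0131369 × 49.5382 = 0.968070
Product < 1; profitable direction is INR → NZD → JPY → MXN → INR.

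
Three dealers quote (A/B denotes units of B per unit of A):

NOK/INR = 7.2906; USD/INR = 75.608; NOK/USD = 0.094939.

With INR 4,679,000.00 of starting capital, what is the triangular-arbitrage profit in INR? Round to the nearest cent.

Profitable loop is INR → USD → NOK → INR:
INR 4,679,000.00 ÷ 75.608 = USD 61,884.99
USD 61,884.99 ÷ 0.094939 = NOK 651,839.45
NOK 651,839.45 × 7.2906 = INR 4,752,300.71
Profit = INR 4,752,300.71 − INR 4,679,000.00

Profit: INR 73,300.71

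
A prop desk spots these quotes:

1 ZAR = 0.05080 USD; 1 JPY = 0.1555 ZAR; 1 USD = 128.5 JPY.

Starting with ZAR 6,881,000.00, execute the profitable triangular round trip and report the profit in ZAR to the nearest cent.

Profit: ZAR 103,716.62

Profitable loop is ZAR → USD → JPY → ZAR:
ZAR 6,881,000.00 × 0.05080 = USD 349,554.80
USD 349,554.80 × 128.5 = JPY 44,917,792
JPY 44,917,792 × 0.1555 = ZAR 6,984,716.62
Profit = ZAR 6,984,716.62 − ZAR 6,881,000.00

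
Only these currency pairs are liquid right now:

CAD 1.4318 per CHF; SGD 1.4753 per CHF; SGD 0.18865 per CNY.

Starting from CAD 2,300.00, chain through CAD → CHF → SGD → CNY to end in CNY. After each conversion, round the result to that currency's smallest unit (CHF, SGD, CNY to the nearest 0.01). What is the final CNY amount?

CNY 12,562.31

CAD 2,300.00 ÷ 1.4318 = CHF 1,606.37
CHF 1,606.37 × 1.4753 = SGD 2,369.88
SGD 2,369.88 ÷ 0.18865 = CNY 12,562.31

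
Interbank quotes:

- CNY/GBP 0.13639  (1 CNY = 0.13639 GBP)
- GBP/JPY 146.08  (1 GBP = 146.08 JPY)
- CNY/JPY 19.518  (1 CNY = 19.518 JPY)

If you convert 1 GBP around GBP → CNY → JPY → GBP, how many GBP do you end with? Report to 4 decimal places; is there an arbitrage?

0.9796 (arbitrage exists)

Around GBP → CNY → JPY → GBP: 1 ÷ 0.13639 × 19.518 ÷ 146.08 = 0.979630
Product < 1; profitable direction is GBP → JPY → CNY → GBP.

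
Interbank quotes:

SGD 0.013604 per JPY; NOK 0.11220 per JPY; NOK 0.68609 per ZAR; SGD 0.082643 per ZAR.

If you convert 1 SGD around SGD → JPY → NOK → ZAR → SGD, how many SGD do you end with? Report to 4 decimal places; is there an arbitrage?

0.9935 (arbitrage exists)

Around SGD → JPY → NOK → ZAR → SGD: 1 ÷ 0.013604 × 0.11220 ÷ 0.68609 × 0.082643 = 0.993462
Product < 1; profitable direction is SGD → ZAR → NOK → JPY → SGD.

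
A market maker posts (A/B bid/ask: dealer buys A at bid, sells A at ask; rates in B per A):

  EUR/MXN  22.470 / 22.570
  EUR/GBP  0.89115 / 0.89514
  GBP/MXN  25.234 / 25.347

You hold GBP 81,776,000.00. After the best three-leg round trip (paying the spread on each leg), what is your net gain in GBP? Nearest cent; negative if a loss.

Best loop GBP → MXN → EUR → GBP:
GBP 81,776,000.00 × 25.234 (sell GBP at bid) = MXN 2,063,535,584.00
MXN 2,063,535,584.00 ÷ 22.570 (buy EUR at ask) = EUR 91,428,249.18
EUR 91,428,249.18 × 0.89115 (sell EUR at bid) = GBP 81,476,284.26

Net result: GBP -299,715.74 (no profitable arbitrage after spreads)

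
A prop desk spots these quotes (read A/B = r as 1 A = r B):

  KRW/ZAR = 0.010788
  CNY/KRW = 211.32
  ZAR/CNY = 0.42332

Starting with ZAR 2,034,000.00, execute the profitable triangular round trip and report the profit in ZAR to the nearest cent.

Profit: ZAR 73,660.33

Profitable loop is ZAR → KRW → CNY → ZAR:
ZAR 2,034,000.00 ÷ 0.010788 = KRW 188,542,825
KRW 188,542,825 ÷ 211.32 = CNY 892,214.77
CNY 892,214.77 ÷ 0.42332 = ZAR 2,107,660.33
Profit = ZAR 2,107,660.33 − ZAR 2,034,000.00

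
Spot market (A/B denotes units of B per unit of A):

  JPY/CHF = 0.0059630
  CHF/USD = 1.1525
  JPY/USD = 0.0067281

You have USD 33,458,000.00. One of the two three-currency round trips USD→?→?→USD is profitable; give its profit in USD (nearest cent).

Profit: USD 717,374.51

Profitable loop is USD → JPY → CHF → USD:
USD 33,458,000.00 ÷ 0.0067281 = JPY 4,972,874,957
JPY 4,972,874,957 × 0.0059630 = CHF 29,653,253.37
CHF 29,653,253.37 × 1.1525 = USD 34,175,374.51
Profit = USD 34,175,374.51 − USD 33,458,000.00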